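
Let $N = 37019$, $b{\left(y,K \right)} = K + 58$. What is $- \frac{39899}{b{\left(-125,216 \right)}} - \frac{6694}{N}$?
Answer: $- \frac{1478855237}{10143206} \approx -145.8$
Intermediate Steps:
$b{\left(y,K \right)} = 58 + K$
$- \frac{39899}{b{\left(-125,216 \right)}} - \frac{6694}{N} = - \frac{39899}{58 + 216} - \frac{6694}{37019} = - \frac{39899}{274} - \frac{6694}{37019} = - \frac{1478855237}{10143206}$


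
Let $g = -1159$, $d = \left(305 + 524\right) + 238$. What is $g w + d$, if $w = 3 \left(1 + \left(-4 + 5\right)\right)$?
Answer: $-5887$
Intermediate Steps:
$d = 1067$ ($d = 829 + 238 = 1067$)
$w = 6$ ($w = 3 \left(1 + 1\right) = 3 \cdot 2 = 6$)
$g w + d = \left(-1159\right) 6 + 1067 = -6954 + 1067 = -5887$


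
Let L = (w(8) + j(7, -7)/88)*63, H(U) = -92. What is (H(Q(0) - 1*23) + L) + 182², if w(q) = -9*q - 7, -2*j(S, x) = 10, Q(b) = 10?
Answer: 2468525/88 ≈ 28051.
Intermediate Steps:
j(S, x) = -5 (j(S, x) = -½*10 = -5)
w(q) = -7 - 9*q
L = -438291/88 (L = ((-7 - 9*8) - 5/88)*63 = ((-7 - 72) - 5*1/88)*63 = (-79 - 5/88)*63 = -6957/88*63 = -438291/88 ≈ -4980.6)
(H(Q(0) - 1*23) + L) + 182² = (-92 - 438291/88) + 182² = -446387/88 + 33124 = 2468525/88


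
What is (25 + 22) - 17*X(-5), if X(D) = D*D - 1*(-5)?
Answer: -463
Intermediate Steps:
X(D) = 5 + D**2 (X(D) = D**2 + 5 = 5 + D**2)
(25 + 22) - 17*X(-5) = (25 + 22) - 17*(5 + (-5)**2) = 47 - 17*(5 + 25) = 47 - 17*30 = 47 - 510 = -463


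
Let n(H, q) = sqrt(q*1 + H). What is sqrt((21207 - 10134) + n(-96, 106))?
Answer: sqrt(11073 + sqrt(10)) ≈ 105.24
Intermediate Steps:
n(H, q) = sqrt(H + q) (n(H, q) = sqrt(q + H) = sqrt(H + q))
sqrt((21207 - 10134) + n(-96, 106)) = sqrt((21207 - 10134) + sqrt(-96 + 106)) = sqrt(11073 + sqrt(10))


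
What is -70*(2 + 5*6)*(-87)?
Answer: 194880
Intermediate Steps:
-70*(2 + 5*6)*(-87) = -70*(2 + 30)*(-87) = -70*32*(-87) = -2240*(-87) = 194880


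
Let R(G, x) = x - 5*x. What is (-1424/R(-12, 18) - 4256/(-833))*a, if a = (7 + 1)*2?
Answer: 426464/1071 ≈ 398.19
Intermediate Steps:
R(G, x) = -4*x
a = 16 (a = 8*2 = 16)
(-1424/R(-12, 18) - 4256/(-833))*a = (-1424/((-4*18)) - 4256/(-833))*16 = (-1424/(-72) - 4256*(-1/833))*16 = (-1424*(-1/72) + 608/119)*16 = (178/9 + 608/119)*16 = (26654/1071)*16 = 426464/1071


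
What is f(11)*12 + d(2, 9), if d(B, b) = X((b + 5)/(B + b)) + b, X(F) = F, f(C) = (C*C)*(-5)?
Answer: -79747/11 ≈ -7249.7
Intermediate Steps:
f(C) = -5*C² (f(C) = C²*(-5) = -5*C²)
d(B, b) = b + (5 + b)/(B + b) (d(B, b) = (b + 5)/(B + b) + b = (5 + b)/(B + b) + b = b + (5 + b)/(B + b))
f(11)*12 + d(2, 9) = -5*11²*12 + (5 + 9 + 9*(2 + 9))/(2 + 9) = -5*121*12 + (5 + 9 + 9*11)/11 = -605*12 + (5 + 9 + 99)/11 = -7260 + (1/11)*113 = -7260 + 113/11 = -79747/11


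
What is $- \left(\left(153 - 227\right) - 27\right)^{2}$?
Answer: $-10201$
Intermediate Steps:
$- \left(\left(153 - 227\right) - 27\right)^{2} = - \left(-74 - 27\right)^{2} = - \left(-101\right)^{2} = \left(-1\right) 10201 = -10201$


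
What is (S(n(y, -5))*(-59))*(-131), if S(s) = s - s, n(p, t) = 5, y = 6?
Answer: 0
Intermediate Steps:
S(s) = 0
(S(n(y, -5))*(-59))*(-131) = (0*(-59))*(-131) = 0*(-131) = 0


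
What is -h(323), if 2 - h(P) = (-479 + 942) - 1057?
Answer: -596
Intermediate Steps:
h(P) = 596 (h(P) = 2 - ((-479 + 942) - 1057) = 2 - (463 - 1057) = 2 - 1*(-594) = 2 + 594 = 596)
-h(323) = -1*596 = -596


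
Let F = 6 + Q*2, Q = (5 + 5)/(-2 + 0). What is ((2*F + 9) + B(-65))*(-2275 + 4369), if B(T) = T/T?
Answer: 4188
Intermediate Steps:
B(T) = 1
Q = -5 (Q = 10/(-2) = 10*(-½) = -5)
F = -4 (F = 6 - 5*2 = 6 - 10 = -4)
((2*F + 9) + B(-65))*(-2275 + 4369) = ((2*(-4) + 9) + 1)*(-2275 + 4369) = ((-8 + 9) + 1)*2094 = (1 + 1)*2094 = 2*2094 = 4188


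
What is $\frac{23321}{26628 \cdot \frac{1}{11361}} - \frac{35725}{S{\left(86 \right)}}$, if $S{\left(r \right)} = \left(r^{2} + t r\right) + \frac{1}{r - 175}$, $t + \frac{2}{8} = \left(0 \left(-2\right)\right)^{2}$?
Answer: $\frac{16553310336199}{1664451612} \approx 9945.2$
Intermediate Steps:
$t = - \frac{1}{4}$ ($t = - \frac{1}{4} + \left(0 \left(-2\right)\right)^{2} = - \frac{1}{4} + 0^{2} = - \frac{1}{4} + 0 = - \frac{1}{4} \approx -0.25$)
$S{\left(r \right)} = r^{2} + \frac{1}{-175 + r} - \frac{r}{4}$ ($S{\left(r \right)} = \left(r^{2} - \frac{r}{4}\right) + \frac{1}{r - 175} = \left(r^{2} - \frac{r}{4}\right) + \frac{1}{-175 + r} = r^{2} + \frac{1}{-175 + r} - \frac{r}{4}$)
$\frac{23321}{26628 \cdot \frac{1}{11361}} - \frac{35725}{S{\left(86 \right)}} = \frac{23321}{26628 \cdot \frac{1}{11361}} - \frac{35725}{\frac{1}{4} \frac{1}{-175 + 86} \left(4 - 701 \cdot 86^{2} + 4 \cdot 86^{3} + 175 \cdot 86\right)} = \frac{23321}{26628 \cdot \frac{1}{11361}} - \frac{35725}{\frac{1}{4} \frac{1}{-89} \left(4 - 5184596 + 4 \cdot 636056 + 15050\right)} = \frac{23321}{\frac{1268}{541}} - \frac{35725}{\frac{1}{4} \left(- \frac{1}{89}\right) \left(4 - 5184596 + 2544224 + 15050\right)} = 23321 \cdot \frac{541}{1268} - \frac{35725}{\frac{1}{4} \left(- \frac{1}{89}\right) \left(-2625318\right)} = \frac{12616661}{1268} - \frac{35725}{\frac{1312659}{178}} = \frac{12616661}{1268} - \frac{6359050}{1312659} = \frac{16553310336199}{1664451612}$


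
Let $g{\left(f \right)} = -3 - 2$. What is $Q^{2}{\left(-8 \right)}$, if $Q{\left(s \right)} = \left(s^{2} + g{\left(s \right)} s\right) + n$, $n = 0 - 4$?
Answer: $10000$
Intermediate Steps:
$g{\left(f \right)} = -5$ ($g{\left(f \right)} = -3 - 2 = -5$)
$n = -4$
$Q{\left(s \right)} = -4 + s^{2} - 5 s$ ($Q{\left(s \right)} = \left(s^{2} - 5 s\right) - 4 = -4 + s^{2} - 5 s$)
$Q^{2}{\left(-8 \right)} = \left(-4 + \left(-8\right)^{2} - -40\right)^{2} = \left(-4 + 64 + 40\right)^{2} = 100^{2} = 10000$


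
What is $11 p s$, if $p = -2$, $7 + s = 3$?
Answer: $88$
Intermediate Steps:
$s = -4$ ($s = -7 + 3 = -4$)
$11 p s = 11 \left(-2\right) \left(-4\right) = \left(-22\right) \left(-4\right) = 88$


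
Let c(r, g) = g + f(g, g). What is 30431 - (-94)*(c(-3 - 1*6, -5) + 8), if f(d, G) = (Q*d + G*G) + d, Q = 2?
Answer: 31653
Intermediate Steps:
f(d, G) = G² + 3*d (f(d, G) = (2*d + G*G) + d = (2*d + G²) + d = (G² + 2*d) + d = G² + 3*d)
c(r, g) = g² + 4*g (c(r, g) = g + (g² + 3*g) = g² + 4*g)
30431 - (-94)*(c(-3 - 1*6, -5) + 8) = 30431 - (-94)*(-5*(4 - 5) + 8) = 30431 - (-94)*(-5*(-1) + 8) = 30431 - (-94)*(5 + 8) = 30431 - (-94)*13 = 30431 - 1*(-1222) = 30431 + 1222 = 31653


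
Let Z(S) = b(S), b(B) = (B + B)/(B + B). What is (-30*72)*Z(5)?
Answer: -2160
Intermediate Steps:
b(B) = 1 (b(B) = (2*B)/((2*B)) = (2*B)*(1/(2*B)) = 1)
Z(S) = 1
(-30*72)*Z(5) = -30*72*1 = -2160*1 = -2160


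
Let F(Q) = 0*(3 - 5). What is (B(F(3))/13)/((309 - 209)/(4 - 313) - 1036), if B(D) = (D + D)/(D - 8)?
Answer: 0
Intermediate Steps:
F(Q) = 0 (F(Q) = 0*(-2) = 0)
B(D) = 2*D/(-8 + D) (B(D) = (2*D)/(-8 + D) = 2*D/(-8 + D))
(B(F(3))/13)/((309 - 209)/(4 - 313) - 1036) = ((2*0/(-8 + 0))/13)/((309 - 209)/(4 - 313) - 1036) = ((2*0/(-8))*(1/13))/(100/(-309) - 1036) = ((2*0*(-1/8))*(1/13))/(100*(-1/309) - 1036) = (0*(1/13))/(-100/309 - 1036) = 0/(-320224/309) = -309/320224*0 = 0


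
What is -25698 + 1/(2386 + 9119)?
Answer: -295655489/11505 ≈ -25698.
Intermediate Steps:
-25698 + 1/(2386 + 9119) = -25698 + 1/11505 = -295655489/11505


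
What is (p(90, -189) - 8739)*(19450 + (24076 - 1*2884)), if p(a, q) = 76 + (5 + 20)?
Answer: -351065596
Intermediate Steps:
p(a, q) = 101 (p(a, q) = 76 + 25 = 101)
(p(90, -189) - 8739)*(19450 + (24076 - 1*2884)) = (101 - 8739)*(19450 + (24076 - 1*2884)) = -8638*(19450 + (24076 - 2884)) = -8638*(19450 + 21192) = -8638*40642 = -351065596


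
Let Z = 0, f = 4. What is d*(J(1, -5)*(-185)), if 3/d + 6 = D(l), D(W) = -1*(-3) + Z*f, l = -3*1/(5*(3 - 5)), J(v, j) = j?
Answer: -925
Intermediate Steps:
l = 3/10 (l = -3/((-2*5)) = -3/(-10) = -3*(-⅒) = 3/10 ≈ 0.30000)
D(W) = 3 (D(W) = -1*(-3) + 0*4 = 3 + 0 = 3)
d = -1 (d = 3/(-6 + 3) = 3/(-3) = 3*(-⅓) = -1)
d*(J(1, -5)*(-185)) = -(-5)*(-185) = -1*925 = -925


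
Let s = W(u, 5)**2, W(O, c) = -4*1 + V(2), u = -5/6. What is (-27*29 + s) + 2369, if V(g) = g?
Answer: 1590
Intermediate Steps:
u = -5/6 (u = -5*1/6 = -5/6 ≈ -0.83333)
W(O, c) = -2 (W(O, c) = -4*1 + 2 = -4 + 2 = -2)
s = 4 (s = (-2)**2 = 4)
(-27*29 + s) + 2369 = (-27*29 + 4) + 2369 = (-783 + 4) + 2369 = -779 + 2369 = 1590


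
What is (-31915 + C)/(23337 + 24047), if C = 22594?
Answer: -9321/47384 ≈ -0.19671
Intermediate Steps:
(-31915 + C)/(23337 + 24047) = (-31915 + 22594)/(23337 + 24047) = -9321/47384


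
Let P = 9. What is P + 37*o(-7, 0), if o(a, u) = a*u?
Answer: 9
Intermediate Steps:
P + 37*o(-7, 0) = 9 + 37*(-7*0) = 9 + 37*0 = 9 + 0 = 9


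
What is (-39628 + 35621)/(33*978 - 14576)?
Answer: -4007/17698 ≈ -0.22641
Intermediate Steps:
(-39628 + 35621)/(33*978 - 14576) = -4007/(32274 - 14576) = -4007/17698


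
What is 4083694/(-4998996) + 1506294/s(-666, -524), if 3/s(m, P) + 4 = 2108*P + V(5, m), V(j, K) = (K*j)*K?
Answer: 1397038068493022089/2499498 ≈ 5.5893e+11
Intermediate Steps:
V(j, K) = j*K**2
s(m, P) = 3/(-4 + 5*m**2 + 2108*P) (s(m, P) = 3/(-4 + (2108*P + 5*m**2)) = 3/(-4 + (5*m**2 + 2108*P)) = 3/(-4 + 5*m**2 + 2108*P))
4083694/(-4998996) + 1506294/s(-666, -524) = 4083694/(-4998996) + 1506294/((3/(-4 + 5*(-666)**2 + 2108*(-524)))) = 4083694*(-1/4998996) + 1506294/((3/(-4 + 5*443556 - 1104592))) = -2041847/2499498 + 1506294/((3/(-4 + 2217780 - 1104592))) = -2041847/2499498 + 1506294/((3/1113184)) = -2041847/2499498 + 1506294/((3*(1/1113184))) = -2041847/2499498 + 1506294/(3/1113184) = -2041847/2499498 + 1506294*(1113184/3) = -2041847/2499498 + 558927460032 = 1397038068493022089/2499498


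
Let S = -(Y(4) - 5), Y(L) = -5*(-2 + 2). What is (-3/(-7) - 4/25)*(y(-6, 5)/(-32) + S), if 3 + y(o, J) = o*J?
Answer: 9071/5600 ≈ 1.6198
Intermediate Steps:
y(o, J) = -3 + J*o (y(o, J) = -3 + o*J = -3 + J*o)
Y(L) = 0 (Y(L) = -5*0 = 0)
S = 5 (S = -(0 - 5) = -1*(-5) = 5)
(-3/(-7) - 4/25)*(y(-6, 5)/(-32) + S) = (-3/(-7) - 4/25)*((-3 + 5*(-6))/(-32) + 5) = (-3*(-⅐) - 4*1/25)*((-3 - 30)*(-1/32) + 5) = (3/7 - 4/25)*(-33*(-1/32) + 5) = 47*(33/32 + 5)/175 = (47/175)*(193/32) = 9071/5600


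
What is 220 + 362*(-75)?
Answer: -26930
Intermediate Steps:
220 + 362*(-75) = 220 - 27150 = -26930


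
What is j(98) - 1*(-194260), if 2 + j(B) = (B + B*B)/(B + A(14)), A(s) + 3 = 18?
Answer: 21960856/113 ≈ 1.9434e+5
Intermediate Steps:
A(s) = 15 (A(s) = -3 + 18 = 15)
j(B) = -2 + (B + B²)/(15 + B) (j(B) = -2 + (B + B*B)/(B + 15) = -2 + (B + B²)/(15 + B))
j(98) - 1*(-194260) = (-30 + 98² - 1*98)/(15 + 98) - 1*(-194260) = (-30 + 9604 - 98)/113 + 194260 = (1/113)*9476 + 194260 = 9476/113 + 194260 = 21960856/113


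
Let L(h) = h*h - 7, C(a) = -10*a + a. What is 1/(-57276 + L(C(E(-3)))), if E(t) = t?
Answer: -1/56554 ≈ -1.7682e-5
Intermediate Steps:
C(a) = -9*a
L(h) = -7 + h² (L(h) = h² - 7 = -7 + h²)
1/(-57276 + L(C(E(-3)))) = 1/(-57276 + (-7 + (-9*(-3))²)) = 1/(-57276 + (-7 + 27²)) = 1/(-57276 + (-7 + 729)) = 1/(-57276 + 722) = 1/(-56554) = -1/56554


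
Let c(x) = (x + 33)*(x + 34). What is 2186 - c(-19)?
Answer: 1976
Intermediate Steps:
c(x) = (33 + x)*(34 + x)
2186 - c(-19) = 2186 - (1122 + (-19)² + 67*(-19)) = 2186 - (1122 + 361 - 1273) = 2186 - 1*210 = 2186 - 210 = 1976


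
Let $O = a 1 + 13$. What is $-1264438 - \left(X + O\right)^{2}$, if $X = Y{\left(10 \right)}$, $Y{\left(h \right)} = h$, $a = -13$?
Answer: $-1264538$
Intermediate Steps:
$X = 10$
$O = 0$ ($O = \left(-13\right) 1 + 13 = -13 + 13 = 0$)
$-1264438 - \left(X + O\right)^{2} = -1264438 - \left(10 + 0\right)^{2} = -1264438 - 10^{2} = -1264438 - 100 = -1264538$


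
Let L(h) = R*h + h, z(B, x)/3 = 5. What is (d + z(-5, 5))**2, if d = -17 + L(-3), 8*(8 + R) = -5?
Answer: 27889/64 ≈ 435.77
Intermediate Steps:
R = -69/8 (R = -8 + (1/8)*(-5) = -8 - 5/8 = -69/8 ≈ -8.6250)
z(B, x) = 15 (z(B, x) = 3*5 = 15)
L(h) = -61*h/8 (L(h) = -69*h/8 + h = -61*h/8)
d = 47/8 (d = -17 - 61/8*(-3) = -17 + 183/8 = 47/8 ≈ 5.8750)
(d + z(-5, 5))**2 = (47/8 + 15)**2 = (167/8)**2 = 27889/64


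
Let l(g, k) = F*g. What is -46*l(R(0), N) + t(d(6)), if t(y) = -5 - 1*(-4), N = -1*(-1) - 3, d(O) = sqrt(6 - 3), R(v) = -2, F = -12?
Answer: -1105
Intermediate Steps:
d(O) = sqrt(3)
N = -2 (N = 1 - 3 = -2)
l(g, k) = -12*g
t(y) = -1 (t(y) = -5 + 4 = -1)
-46*l(R(0), N) + t(d(6)) = -(-552)*(-2) - 1 = -46*24 - 1 = -1104 - 1 = -1105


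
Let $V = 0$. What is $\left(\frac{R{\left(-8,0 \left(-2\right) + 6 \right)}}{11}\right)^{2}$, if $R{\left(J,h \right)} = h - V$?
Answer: $\frac{36}{121} \approx 0.29752$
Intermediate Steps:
$R{\left(J,h \right)} = h$ ($R{\left(J,h \right)} = h - 0 = h + 0 = h$)
$\left(\frac{R{\left(-8,0 \left(-2\right) + 6 \right)}}{11}\right)^{2} = \left(\frac{0 \left(-2\right) + 6}{11}\right)^{2} = \left(\left(0 + 6\right) \frac{1}{11}\right)^{2} = \left(6 \cdot \frac{1}{11}\right)^{2} = \left(\frac{6}{11}\right)^{2} = \frac{36}{121}$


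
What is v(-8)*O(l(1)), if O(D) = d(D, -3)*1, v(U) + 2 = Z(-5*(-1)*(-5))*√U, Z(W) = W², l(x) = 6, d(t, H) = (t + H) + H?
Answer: 0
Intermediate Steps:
d(t, H) = t + 2*H (d(t, H) = (H + t) + H = t + 2*H)
v(U) = -2 + 625*√U (v(U) = -2 + (-5*(-1)*(-5))²*√U = -2 + (5*(-5))²*√U = -2 + (-25)²*√U = -2 + 625*√U)
O(D) = -6 + D (O(D) = (D + 2*(-3))*1 = (D - 6)*1 = (-6 + D)*1 = -6 + D)
v(-8)*O(l(1)) = (-2 + 625*√(-8))*(-6 + 6) = (-2 + 625*(2*I*√2))*0 = (-2 + 1250*I*√2)*0 = 0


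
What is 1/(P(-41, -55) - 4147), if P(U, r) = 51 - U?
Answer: -1/4055 ≈ -0.00024661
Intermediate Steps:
1/(P(-41, -55) - 4147) = 1/((51 - 1*(-41)) - 4147) = 1/((51 + 41) - 4147) = 1/(92 - 4147) = 1/(-4055) = -1/4055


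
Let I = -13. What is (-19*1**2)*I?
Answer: 247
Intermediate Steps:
(-19*1**2)*I = -19*1**2*(-13) = -19*1*(-13) = -19*(-13) = 247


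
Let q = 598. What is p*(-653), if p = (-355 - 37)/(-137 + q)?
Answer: 255976/461 ≈ 555.26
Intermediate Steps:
p = -392/461 (p = (-355 - 37)/(-137 + 598) = -392/461 ≈ -0.85033)
p*(-653) = -392/461*(-653) = 255976/461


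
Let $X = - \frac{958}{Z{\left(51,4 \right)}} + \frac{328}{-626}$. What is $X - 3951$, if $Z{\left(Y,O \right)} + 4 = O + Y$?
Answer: $- \frac{63378031}{15963} \approx -3970.3$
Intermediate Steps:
$Z{\left(Y,O \right)} = -4 + O + Y$ ($Z{\left(Y,O \right)} = -4 + \left(O + Y\right) = -4 + O + Y$)
$X = - \frac{308218}{15963}$ ($X = - \frac{958}{-4 + 4 + 51} + \frac{328}{-626} = - \frac{958}{51} + 328 \left(- \frac{1}{626}\right) = \left(-958\right) \frac{1}{51} - \frac{164}{313} = - \frac{958}{51} - \frac{164}{313} = - \frac{308218}{15963} \approx -19.308$)
$X - 3951 = - \frac{308218}{15963} - 3951 = - \frac{63378031}{15963}$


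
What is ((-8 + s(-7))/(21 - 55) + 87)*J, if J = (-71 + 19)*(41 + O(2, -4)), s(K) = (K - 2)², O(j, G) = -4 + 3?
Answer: -3000400/17 ≈ -1.7649e+5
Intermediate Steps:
O(j, G) = -1
s(K) = (-2 + K)²
J = -2080 (J = (-71 + 19)*(41 - 1) = -52*40 = -2080)
((-8 + s(-7))/(21 - 55) + 87)*J = ((-8 + (-2 - 7)²)/(21 - 55) + 87)*(-2080) = ((-8 + (-9)²)/(-34) + 87)*(-2080) = ((-8 + 81)*(-1/34) + 87)*(-2080) = (73*(-1/34) + 87)*(-2080) = (-73/34 + 87)*(-2080) = (2885/34)*(-2080) = -3000400/17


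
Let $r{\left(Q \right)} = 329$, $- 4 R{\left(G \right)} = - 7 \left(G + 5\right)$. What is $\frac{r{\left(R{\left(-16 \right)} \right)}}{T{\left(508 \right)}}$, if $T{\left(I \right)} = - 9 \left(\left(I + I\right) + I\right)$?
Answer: $- \frac{329}{13716} \approx -0.023987$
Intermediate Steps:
$R{\left(G \right)} = \frac{35}{4} + \frac{7 G}{4}$ ($R{\left(G \right)} = - \frac{\left(-7\right) \left(G + 5\right)}{4} = - \frac{\left(-7\right) \left(5 + G\right)}{4} = - \frac{-35 - 7 G}{4} = \frac{35}{4} + \frac{7 G}{4}$)
$T{\left(I \right)} = - 27 I$ ($T{\left(I \right)} = - 9 \left(2 I + I\right) = - 9 \cdot 3 I = - 27 I$)
$\frac{r{\left(R{\left(-16 \right)} \right)}}{T{\left(508 \right)}} = \frac{329}{\left(-27\right) 508} = \frac{329}{-13716} = 329 \left(- \frac{1}{13716}\right) = - \frac{329}{13716}$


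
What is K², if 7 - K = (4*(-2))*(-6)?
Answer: 1681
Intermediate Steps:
K = -41 (K = 7 - 4*(-2)*(-6) = 7 - (-8)*(-6) = 7 - 1*48 = 7 - 48 = -41)
K² = (-41)² = 1681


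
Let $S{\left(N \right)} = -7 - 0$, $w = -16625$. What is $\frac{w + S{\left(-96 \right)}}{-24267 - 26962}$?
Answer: $\frac{16632}{51229} \approx 0.32466$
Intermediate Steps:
$S{\left(N \right)} = -7$ ($S{\left(N \right)} = -7 + 0 = -7$)
$\frac{w + S{\left(-96 \right)}}{-24267 - 26962} = \frac{-16625 - 7}{-24267 - 26962} = - \frac{16632}{-51229} = \left(-16632\right) \left(- \frac{1}{51229}\right) = \frac{16632}{51229}$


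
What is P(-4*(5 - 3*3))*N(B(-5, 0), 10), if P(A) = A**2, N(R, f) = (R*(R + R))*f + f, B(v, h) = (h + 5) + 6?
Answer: 622080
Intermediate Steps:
B(v, h) = 11 + h (B(v, h) = (5 + h) + 6 = 11 + h)
N(R, f) = f + 2*f*R**2 (N(R, f) = (R*(2*R))*f + f = (2*R**2)*f + f = 2*f*R**2 + f = f + 2*f*R**2)
P(-4*(5 - 3*3))*N(B(-5, 0), 10) = (-4*(5 - 3*3))**2*(10*(1 + 2*(11 + 0)**2)) = (-4*(5 - 9))**2*(10*(1 + 2*11**2)) = (-4*(-4))**2*(10*(1 + 2*121)) = 16**2*(10*(1 + 242)) = 256*(10*243) = 256*2430 = 622080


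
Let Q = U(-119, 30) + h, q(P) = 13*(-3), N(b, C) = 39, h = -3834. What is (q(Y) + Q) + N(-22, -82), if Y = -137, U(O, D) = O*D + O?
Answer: -7523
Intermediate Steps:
U(O, D) = O + D*O (U(O, D) = D*O + O = O + D*O)
q(P) = -39
Q = -7523 (Q = -119*(1 + 30) - 3834 = -119*31 - 3834 = -3689 - 3834 = -7523)
(q(Y) + Q) + N(-22, -82) = (-39 - 7523) + 39 = -7562 + 39 = -7523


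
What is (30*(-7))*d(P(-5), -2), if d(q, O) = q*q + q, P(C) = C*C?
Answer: -136500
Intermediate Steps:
P(C) = C²
d(q, O) = q + q² (d(q, O) = q² + q = q + q²)
(30*(-7))*d(P(-5), -2) = (30*(-7))*((-5)²*(1 + (-5)²)) = -5250*(1 + 25) = -5250*26 = -210*650 = -136500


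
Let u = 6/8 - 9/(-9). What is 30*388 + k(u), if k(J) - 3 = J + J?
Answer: 23293/2 ≈ 11647.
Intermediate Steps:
u = 7/4 (u = 6*(⅛) - 9*(-⅑) = ¾ + 1 = 7/4 ≈ 1.7500)
k(J) = 3 + 2*J (k(J) = 3 + (J + J) = 3 + 2*J)
30*388 + k(u) = 30*388 + (3 + 2*(7/4)) = 11640 + (3 + 7/2) = 11640 + 13/2 = 23293/2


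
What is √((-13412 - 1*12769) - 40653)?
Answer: 3*I*√7426 ≈ 258.52*I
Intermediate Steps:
√((-13412 - 1*12769) - 40653) = √((-13412 - 12769) - 40653) = √(-26181 - 40653) = √(-66834) = 3*I*√7426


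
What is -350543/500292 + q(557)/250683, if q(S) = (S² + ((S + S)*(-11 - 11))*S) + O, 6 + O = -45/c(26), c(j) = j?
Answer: -2254042674985/41804899812 ≈ -53.918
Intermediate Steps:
O = -201/26 (O = -6 - 45/26 = -201/26 ≈ -7.7308)
q(S) = -201/26 - 43*S² (q(S) = (S² + ((S + S)*(-11 - 11))*S) - 201/26 = (S² + ((2*S)*(-22))*S) - 201/26 = (S² + (-44*S)*S) - 201/26 = (S² - 44*S²) - 201/26 = -43*S² - 201/26 = -201/26 - 43*S²)
-350543/500292 + q(557)/250683 = -350543/500292 + (-201/26 - 43*557²)/250683 = -350543*1/500292 + (-201/26 - 43*310249)*(1/250683) = -350543/500292 + (-201/26 - 13340707)*(1/250683) = -350543/500292 - 346858583/26*1/250683 = -350543/500292 - 346858583/6517758 = -2254042674985/41804899812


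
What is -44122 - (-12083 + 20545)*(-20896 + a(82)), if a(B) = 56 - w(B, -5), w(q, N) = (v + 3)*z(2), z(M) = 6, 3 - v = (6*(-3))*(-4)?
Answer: 172953006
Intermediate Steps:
v = -69 (v = 3 - 6*(-3)*(-4) = 3 - (-18)*(-4) = 3 - 1*72 = 3 - 72 = -69)
w(q, N) = -396 (w(q, N) = (-69 + 3)*6 = -66*6 = -396)
a(B) = 452 (a(B) = 56 - 1*(-396) = 56 + 396 = 452)
-44122 - (-12083 + 20545)*(-20896 + a(82)) = -44122 - (-12083 + 20545)*(-20896 + 452) = -44122 - 8462*(-20444) = -44122 - 1*(-172997128) = -44122 + 172997128 = 172953006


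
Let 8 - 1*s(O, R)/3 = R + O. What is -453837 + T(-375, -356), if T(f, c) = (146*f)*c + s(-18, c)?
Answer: 19038309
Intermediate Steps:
s(O, R) = 24 - 3*O - 3*R (s(O, R) = 24 - 3*(R + O) = 24 - 3*(O + R) = 24 + (-3*O - 3*R) = 24 - 3*O - 3*R)
T(f, c) = 78 - 3*c + 146*c*f (T(f, c) = (146*f)*c + (24 - 3*(-18) - 3*c) = 146*c*f + (24 + 54 - 3*c) = 146*c*f + (78 - 3*c) = 78 - 3*c + 146*c*f)
-453837 + T(-375, -356) = -453837 + (78 - 3*(-356) + 146*(-356)*(-375)) = -453837 + (78 + 1068 + 19491000) = -453837 + 19492146 = 19038309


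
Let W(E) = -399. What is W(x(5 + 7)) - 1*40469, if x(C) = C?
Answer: -40868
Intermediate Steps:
W(x(5 + 7)) - 1*40469 = -399 - 1*40469 = -399 - 40469 = -40868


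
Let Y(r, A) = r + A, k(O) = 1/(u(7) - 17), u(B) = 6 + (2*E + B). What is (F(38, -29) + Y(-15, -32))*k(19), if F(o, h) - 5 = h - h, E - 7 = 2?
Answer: -3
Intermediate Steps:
E = 9 (E = 7 + 2 = 9)
u(B) = 24 + B (u(B) = 6 + (2*9 + B) = 6 + (18 + B) = 24 + B)
F(o, h) = 5 (F(o, h) = 5 + (h - h) = 5 + 0 = 5)
k(O) = 1/14 (k(O) = 1/((24 + 7) - 17) = 1/(31 - 17) = 1/14)
Y(r, A) = A + r
(F(38, -29) + Y(-15, -32))*k(19) = (5 + (-32 - 15))*(1/14) = (5 - 47)*(1/14) = -42*1/14 = -3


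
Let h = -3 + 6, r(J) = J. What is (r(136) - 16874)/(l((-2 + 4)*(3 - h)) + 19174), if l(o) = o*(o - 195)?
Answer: -8369/9587 ≈ -0.87295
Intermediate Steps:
h = 3
l(o) = o*(-195 + o)
(r(136) - 16874)/(l((-2 + 4)*(3 - h)) + 19174) = (136 - 16874)/(((-2 + 4)*(3 - 1*3))*(-195 + (-2 + 4)*(3 - 1*3)) + 19174) = -16738/((2*(3 - 3))*(-195 + 2*(3 - 3)) + 19174) = -16738/((2*0)*(-195 + 2*0) + 19174) = -16738/(0*(-195 + 0) + 19174) = -16738/(0*(-195) + 19174) = -16738/(0 + 19174) = -16738/19174 = -16738*1/19174 = -8369/9587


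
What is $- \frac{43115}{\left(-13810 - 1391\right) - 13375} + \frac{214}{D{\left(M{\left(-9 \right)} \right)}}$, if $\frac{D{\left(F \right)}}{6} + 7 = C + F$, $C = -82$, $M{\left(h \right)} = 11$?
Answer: $\frac{3515639}{3343392} \approx 1.0515$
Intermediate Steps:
$D{\left(F \right)} = -534 + 6 F$ ($D{\left(F \right)} = -42 + 6 \left(-82 + F\right) = -42 + \left(-492 + 6 F\right) = -534 + 6 F$)
$- \frac{43115}{\left(-13810 - 1391\right) - 13375} + \frac{214}{D{\left(M{\left(-9 \right)} \right)}} = - \frac{43115}{\left(-13810 - 1391\right) - 13375} + \frac{214}{-534 + 6 \cdot 11} = - \frac{43115}{-15201 - 13375} + \frac{214}{-534 + 66} = - \frac{43115}{-28576} + \frac{214}{-468} = \left(-43115\right) \left(- \frac{1}{28576}\right) + 214 \left(- \frac{1}{468}\right) = \frac{43115}{28576} - \frac{107}{234} = \frac{3515639}{3343392}$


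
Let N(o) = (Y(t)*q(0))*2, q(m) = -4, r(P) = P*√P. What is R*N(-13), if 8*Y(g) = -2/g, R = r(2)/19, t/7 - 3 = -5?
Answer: -2*√2/133 ≈ -0.021266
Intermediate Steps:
t = -14 (t = 21 + 7*(-5) = 21 - 35 = -14)
r(P) = P^(3/2)
R = 2*√2/19 (R = 2^(3/2)/19 = (2*√2)*(1/19) = 2*√2/19 ≈ 0.14886)
Y(g) = -1/(4*g) (Y(g) = (-2/g)/8 = -1/(4*g))
N(o) = -⅐ (N(o) = (-¼/(-14)*(-4))*2 = (-¼*(-1/14)*(-4))*2 = ((1/56)*(-4))*2 = -1/14*2 = -⅐)
R*N(-13) = (2*√2/19)*(-⅐) = -2*√2/133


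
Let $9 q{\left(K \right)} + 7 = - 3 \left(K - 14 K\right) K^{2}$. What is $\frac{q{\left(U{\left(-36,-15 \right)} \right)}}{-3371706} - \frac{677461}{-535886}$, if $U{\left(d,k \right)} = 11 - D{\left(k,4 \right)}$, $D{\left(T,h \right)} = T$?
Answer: $\frac{29867554817}{24055695819} \approx 1.2416$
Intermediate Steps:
$U{\left(d,k \right)} = 11 - k$
$q{\left(K \right)} = - \frac{7}{9} + \frac{13 K^{3}}{3}$ ($q{\left(K \right)} = - \frac{7}{9} + \frac{- 3 \left(K - 14 K\right) K^{2}}{9} = - \frac{7}{9} + \frac{- 3 \left(- 13 K\right) K^{2}}{9} = - \frac{7}{9} + \frac{39 K K^{2}}{9} = - \frac{7}{9} + \frac{39 K^{3}}{9} = - \frac{7}{9} + \frac{13 K^{3}}{3}$)
$\frac{q{\left(U{\left(-36,-15 \right)} \right)}}{-3371706} - \frac{677461}{-535886} = \frac{- \frac{7}{9} + \frac{13 \left(11 - -15\right)^{3}}{3}}{-3371706} - \frac{677461}{-535886} = \left(- \frac{7}{9} + \frac{13 \left(11 + 15\right)^{3}}{3}\right) \left(- \frac{1}{3371706}\right) - - \frac{677461}{535886} = \left(- \frac{7}{9} + \frac{13 \cdot 26^{3}}{3}\right) \left(- \frac{1}{3371706}\right) + \frac{677461}{535886} = \left(- \frac{7}{9} + \frac{13}{3} \cdot 17576\right) \left(- \frac{1}{3371706}\right) + \frac{677461}{535886} = \left(- \frac{7}{9} + \frac{228488}{3}\right) \left(- \frac{1}{3371706}\right) + \frac{677461}{535886} = \frac{685457}{9} \left(- \frac{1}{3371706}\right) + \frac{677461}{535886} = - \frac{685457}{30345354} + \frac{677461}{535886} = \frac{29867554817}{24055695819}$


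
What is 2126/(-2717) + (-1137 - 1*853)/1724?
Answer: -4536027/2342054 ≈ -1.9368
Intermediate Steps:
2126/(-2717) + (-1137 - 1*853)/1724 = 2126*(-1/2717) + (-1137 - 853)*(1/1724) = -2126/2717 - 1990*1/1724 = -2126/2717 - 995/862 = -4536027/2342054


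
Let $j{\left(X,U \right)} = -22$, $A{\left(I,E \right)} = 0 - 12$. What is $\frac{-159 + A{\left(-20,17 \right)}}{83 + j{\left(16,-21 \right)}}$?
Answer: $- \frac{171}{61} \approx -2.8033$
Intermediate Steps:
$A{\left(I,E \right)} = -12$ ($A{\left(I,E \right)} = 0 - 12 = -12$)
$\frac{-159 + A{\left(-20,17 \right)}}{83 + j{\left(16,-21 \right)}} = \frac{-159 - 12}{83 - 22} = - \frac{171}{61}$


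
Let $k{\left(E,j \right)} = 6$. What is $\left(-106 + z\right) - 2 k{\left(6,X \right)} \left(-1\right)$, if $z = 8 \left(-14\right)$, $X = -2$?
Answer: $-2616$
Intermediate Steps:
$z = -112$
$\left(-106 + z\right) - 2 k{\left(6,X \right)} \left(-1\right) = \left(-106 - 112\right) \left(-2\right) 6 \left(-1\right) = - 218 \left(\left(-12\right) \left(-1\right)\right) = \left(-218\right) 12 = -2616$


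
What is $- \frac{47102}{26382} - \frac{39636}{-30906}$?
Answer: $- \frac{11390485}{22648947} \approx -0.50291$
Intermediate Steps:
$- \frac{47102}{26382} - \frac{39636}{-30906} = \left(-47102\right) \frac{1}{26382} - - \frac{2202}{1717} = - \frac{23551}{13191} + \frac{2202}{1717} = - \frac{11390485}{22648947}$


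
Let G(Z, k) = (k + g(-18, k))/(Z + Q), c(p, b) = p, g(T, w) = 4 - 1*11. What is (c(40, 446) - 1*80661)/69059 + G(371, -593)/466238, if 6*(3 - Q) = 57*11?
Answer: -10130162073961/8677342146319 ≈ -1.1674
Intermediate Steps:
Q = -203/2 (Q = 3 - 19*11/2 = 3 - ⅙*627 = 3 - 209/2 = -203/2 ≈ -101.50)
g(T, w) = -7 (g(T, w) = 4 - 11 = -7)
G(Z, k) = (-7 + k)/(-203/2 + Z) (G(Z, k) = (k - 7)/(Z - 203/2) = (-7 + k)/(-203/2 + Z))
(c(40, 446) - 1*80661)/69059 + G(371, -593)/466238 = (40 - 1*80661)/69059 + (2*(-7 - 593)/(-203 + 2*371))/466238 = (40 - 80661)*(1/69059) + (2*(-600)/(-203 + 742))*(1/466238) = -80621*1/69059 + (2*(-600)/539)*(1/466238) = -80621/69059 + (2*(1/539)*(-600))*(1/466238) = -80621/69059 - 1200/539*1/466238 = -80621/69059 - 600/125651141 = -10130162073961/8677342146319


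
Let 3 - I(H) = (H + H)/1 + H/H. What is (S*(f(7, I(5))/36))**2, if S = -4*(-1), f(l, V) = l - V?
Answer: 25/9 ≈ 2.7778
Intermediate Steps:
I(H) = 2 - 2*H (I(H) = 3 - ((H + H)/1 + H/H) = 3 - ((2*H)*1 + 1) = 3 - (2*H + 1) = 3 - (1 + 2*H) = 3 + (-1 - 2*H) = 2 - 2*H)
S = 4 (S = -1*(-4) = 4)
(S*(f(7, I(5))/36))**2 = (4*((7 - (2 - 2*5))/36))**2 = (4*((7 - (2 - 10))*(1/36)))**2 = (4*((7 - 1*(-8))*(1/36)))**2 = (4*((7 + 8)*(1/36)))**2 = (4*(15*(1/36)))**2 = (4*(5/12))**2 = (5/3)**2 = 25/9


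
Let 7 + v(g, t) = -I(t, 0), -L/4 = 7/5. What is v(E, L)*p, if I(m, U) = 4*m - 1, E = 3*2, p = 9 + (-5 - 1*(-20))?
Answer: 1968/5 ≈ 393.60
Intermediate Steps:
L = -28/5 ≈ -5.6000
p = 24 (p = 9 + (-5 + 20) = 9 + 15 = 24)
E = 6
I(m, U) = -1 + 4*m
v(g, t) = -6 - 4*t (v(g, t) = -7 - (-1 + 4*t) = -7 + (1 - 4*t) = -6 - 4*t)
v(E, L)*p = (-6 - 4*(-28/5))*24 = (-6 + 112/5)*24 = (82/5)*24 = 1968/5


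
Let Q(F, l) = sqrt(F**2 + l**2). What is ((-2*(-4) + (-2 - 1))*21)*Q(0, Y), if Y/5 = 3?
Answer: 1575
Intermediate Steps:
Y = 15 (Y = 5*3 = 15)
((-2*(-4) + (-2 - 1))*21)*Q(0, Y) = ((-2*(-4) + (-2 - 1))*21)*sqrt(0**2 + 15**2) = ((8 - 3)*21)*sqrt(0 + 225) = (5*21)*sqrt(225) = 105*15 = 1575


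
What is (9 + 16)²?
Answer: 625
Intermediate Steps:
(9 + 16)² = 25² = 625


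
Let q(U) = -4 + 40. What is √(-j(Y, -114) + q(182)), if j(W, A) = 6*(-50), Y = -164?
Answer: 4*√21 ≈ 18.330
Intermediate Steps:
j(W, A) = -300
q(U) = 36
√(-j(Y, -114) + q(182)) = √(-1*(-300) + 36) = √(300 + 36) = √336 = 4*√21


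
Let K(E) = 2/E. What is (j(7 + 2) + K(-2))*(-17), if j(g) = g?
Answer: -136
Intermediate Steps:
(j(7 + 2) + K(-2))*(-17) = ((7 + 2) + 2/(-2))*(-17) = (9 + 2*(-½))*(-17) = (9 - 1)*(-17) = 8*(-17) = -136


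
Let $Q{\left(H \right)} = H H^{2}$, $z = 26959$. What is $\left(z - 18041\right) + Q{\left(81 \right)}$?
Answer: $540359$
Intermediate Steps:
$Q{\left(H \right)} = H^{3}$
$\left(z - 18041\right) + Q{\left(81 \right)} = \left(26959 - 18041\right) + 81^{3} = 8918 + 531441 = 540359$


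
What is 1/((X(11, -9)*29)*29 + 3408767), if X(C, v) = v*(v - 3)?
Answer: 1/3499595 ≈ 2.8575e-7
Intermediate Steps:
X(C, v) = v*(-3 + v)
1/((X(11, -9)*29)*29 + 3408767) = 1/((-9*(-3 - 9)*29)*29 + 3408767) = 1/((-9*(-12)*29)*29 + 3408767) = 1/((108*29)*29 + 3408767) = 1/(3132*29 + 3408767) = 1/(90828 + 3408767) = 1/3499595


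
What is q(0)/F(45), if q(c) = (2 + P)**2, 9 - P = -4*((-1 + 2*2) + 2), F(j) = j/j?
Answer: 961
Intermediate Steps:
F(j) = 1
P = 29 (P = 9 - (-4)*((-1 + 2*2) + 2) = 9 - (-4)*((-1 + 4) + 2) = 9 - (-4)*(3 + 2) = 9 - (-4)*5 = 9 - 1*(-20) = 9 + 20 = 29)
q(c) = 961 (q(c) = (2 + 29)**2 = 31**2 = 961)
q(0)/F(45) = 961/1 = 961*1 = 961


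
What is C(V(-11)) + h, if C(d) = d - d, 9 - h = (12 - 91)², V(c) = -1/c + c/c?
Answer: -6232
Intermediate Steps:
V(c) = 1 - 1/c (V(c) = -1/c + 1 = 1 - 1/c)
h = -6232 (h = 9 - (12 - 91)² = 9 - 1*(-79)² = 9 - 1*6241 = 9 - 6241 = -6232)
C(d) = 0
C(V(-11)) + h = 0 - 6232 = -6232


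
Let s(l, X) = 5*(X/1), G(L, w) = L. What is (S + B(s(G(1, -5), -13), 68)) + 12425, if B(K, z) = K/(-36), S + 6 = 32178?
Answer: 1605557/36 ≈ 44599.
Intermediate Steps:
S = 32172 (S = -6 + 32178 = 32172)
s(l, X) = 5*X (s(l, X) = 5*(X*1) = 5*X)
B(K, z) = -K/36 (B(K, z) = K*(-1/36) = -K/36)
(S + B(s(G(1, -5), -13), 68)) + 12425 = (32172 - 5*(-13)/36) + 12425 = (32172 - 1/36*(-65)) + 12425 = (32172 + 65/36) + 12425 = 1158257/36 + 12425 = 1605557/36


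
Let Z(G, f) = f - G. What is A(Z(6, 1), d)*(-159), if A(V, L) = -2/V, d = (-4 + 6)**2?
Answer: -318/5 ≈ -63.600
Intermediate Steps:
d = 4 (d = 2**2 = 4)
A(Z(6, 1), d)*(-159) = -2/(1 - 1*6)*(-159) = -2/(1 - 6)*(-159) = -2/(-5)*(-159) = -2*(-1/5)*(-159) = (2/5)*(-159) = -318/5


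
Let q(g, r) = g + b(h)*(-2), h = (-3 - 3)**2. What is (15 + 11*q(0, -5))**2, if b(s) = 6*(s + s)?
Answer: 90041121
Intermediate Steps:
h = 36 (h = (-6)**2 = 36)
b(s) = 12*s (b(s) = 6*(2*s) = 12*s)
q(g, r) = -864 + g (q(g, r) = g + (12*36)*(-2) = g + 432*(-2) = g - 864 = -864 + g)
(15 + 11*q(0, -5))**2 = (15 + 11*(-864 + 0))**2 = (15 + 11*(-864))**2 = (15 - 9504)**2 = (-9489)**2 = 90041121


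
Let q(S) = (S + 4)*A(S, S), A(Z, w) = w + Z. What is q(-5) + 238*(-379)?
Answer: -90192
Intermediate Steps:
A(Z, w) = Z + w
q(S) = 2*S*(4 + S) (q(S) = (S + 4)*(S + S) = (4 + S)*(2*S) = 2*S*(4 + S))
q(-5) + 238*(-379) = 2*(-5)*(4 - 5) + 238*(-379) = 2*(-5)*(-1) - 90202 = 10 - 90202 = -90192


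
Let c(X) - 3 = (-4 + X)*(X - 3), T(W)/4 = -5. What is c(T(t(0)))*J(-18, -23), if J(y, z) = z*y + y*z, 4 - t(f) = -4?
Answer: 459540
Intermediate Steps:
t(f) = 8 (t(f) = 4 - 1*(-4) = 4 + 4 = 8)
J(y, z) = 2*y*z (J(y, z) = y*z + y*z = 2*y*z)
T(W) = -20 (T(W) = 4*(-5) = -20)
c(X) = 3 + (-4 + X)*(-3 + X) (c(X) = 3 + (-4 + X)*(X - 3) = 3 + (-4 + X)*(-3 + X))
c(T(t(0)))*J(-18, -23) = (15 + (-20)² - 7*(-20))*(2*(-18)*(-23)) = (15 + 400 + 140)*828 = 555*828 = 459540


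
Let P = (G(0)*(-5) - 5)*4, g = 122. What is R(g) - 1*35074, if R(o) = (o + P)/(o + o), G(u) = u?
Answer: -4278977/122 ≈ -35074.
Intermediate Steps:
P = -20 (P = (0*(-5) - 5)*4 = (0 - 5)*4 = -5*4 = -20)
R(o) = (-20 + o)/(2*o) (R(o) = (o - 20)/(o + o) = (-20 + o)/((2*o)) = (-20 + o)*(1/(2*o)) = (-20 + o)/(2*o))
R(g) - 1*35074 = (1/2)*(-20 + 122)/122 - 1*35074 = (1/2)*(1/122)*102 - 35074 = 51/122 - 35074 = -4278977/122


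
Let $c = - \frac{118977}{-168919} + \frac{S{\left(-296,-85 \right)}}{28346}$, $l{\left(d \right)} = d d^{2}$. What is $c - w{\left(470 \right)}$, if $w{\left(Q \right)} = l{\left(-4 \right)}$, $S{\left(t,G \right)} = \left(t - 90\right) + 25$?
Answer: $\frac{309754932619}{4788177974} \approx 64.692$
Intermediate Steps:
$S{\left(t,G \right)} = -65 + t$ ($S{\left(t,G \right)} = \left(-90 + t\right) + 25 = -65 + t$)
$l{\left(d \right)} = d^{3}$
$w{\left(Q \right)} = -64$ ($w{\left(Q \right)} = \left(-4\right)^{3} = -64$)
$c = \frac{3311542283}{4788177974}$ ($c = - \frac{118977}{-168919} + \frac{-65 - 296}{28346} = \left(-118977\right) \left(- \frac{1}{168919}\right) - \frac{361}{28346} = \frac{118977}{168919} - \frac{361}{28346} = \frac{3311542283}{4788177974} \approx 0.69161$)
$c - w{\left(470 \right)} = \frac{3311542283}{4788177974} - -64 = \frac{3311542283}{4788177974} + 64 = \frac{309754932619}{4788177974}$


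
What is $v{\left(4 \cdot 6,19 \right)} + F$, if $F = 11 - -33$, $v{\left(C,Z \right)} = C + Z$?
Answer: $87$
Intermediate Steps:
$F = 44$ ($F = 11 + 33 = 44$)
$v{\left(4 \cdot 6,19 \right)} + F = \left(4 \cdot 6 + 19\right) + 44 = \left(24 + 19\right) + 44 = 43 + 44 = 87$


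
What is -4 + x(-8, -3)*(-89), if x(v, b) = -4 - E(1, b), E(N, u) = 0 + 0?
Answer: 352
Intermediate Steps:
E(N, u) = 0
x(v, b) = -4 (x(v, b) = -4 - 1*0 = -4 + 0 = -4)
-4 + x(-8, -3)*(-89) = -4 - 4*(-89) = -4 + 356 = 352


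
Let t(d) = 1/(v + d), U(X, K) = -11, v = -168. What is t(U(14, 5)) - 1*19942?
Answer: -3569619/179 ≈ -19942.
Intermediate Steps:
t(d) = 1/(-168 + d)
t(U(14, 5)) - 1*19942 = 1/(-168 - 11) - 1*19942 = 1/(-179) - 19942 = -1/179 - 19942 = -3569619/179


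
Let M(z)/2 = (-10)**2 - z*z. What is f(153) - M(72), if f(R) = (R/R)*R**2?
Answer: 33577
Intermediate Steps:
M(z) = 200 - 2*z**2 (M(z) = 2*((-10)**2 - z*z) = 2*(100 - z**2) = 200 - 2*z**2)
f(R) = R**2 (f(R) = 1*R**2 = R**2)
f(153) - M(72) = 153**2 - (200 - 2*72**2) = 23409 - (200 - 2*5184) = 23409 - (200 - 10368) = 23409 - 1*(-10168) = 23409 + 10168 = 33577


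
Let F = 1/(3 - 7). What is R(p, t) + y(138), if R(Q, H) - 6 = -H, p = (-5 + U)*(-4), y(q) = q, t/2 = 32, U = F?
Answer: 80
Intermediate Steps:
F = -¼ (F = 1/(-4) = -¼ ≈ -0.25000)
U = -¼ ≈ -0.25000
t = 64 (t = 2*32 = 64)
p = 21 (p = (-5 - ¼)*(-4) = -21/4*(-4) = 21)
R(Q, H) = 6 - H
R(p, t) + y(138) = (6 - 1*64) + 138 = (6 - 64) + 138 = -58 + 138 = 80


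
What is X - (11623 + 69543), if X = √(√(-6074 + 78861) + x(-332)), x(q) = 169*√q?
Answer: -81166 + √(√72787 + 338*I*√83) ≈ -81125.0 + 37.559*I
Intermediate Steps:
X = √(√72787 + 338*I*√83) (X = √(√(-6074 + 78861) + 169*√(-332)) = √(√72787 + 169*(2*I*√83)) = √(√72787 + 338*I*√83) ≈ 40.993 + 37.559*I)
X - (11623 + 69543) = √(√72787 + 338*I*√83) - (11623 + 69543) = √(√72787 + 338*I*√83) - 1*81166 = √(√72787 + 338*I*√83) - 81166 = -81166 + √(√72787 + 338*I*√83)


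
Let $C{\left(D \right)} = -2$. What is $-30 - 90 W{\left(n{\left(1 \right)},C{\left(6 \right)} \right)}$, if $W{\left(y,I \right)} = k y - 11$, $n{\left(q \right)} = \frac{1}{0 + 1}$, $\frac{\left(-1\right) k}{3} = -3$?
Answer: $150$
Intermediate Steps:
$k = 9$ ($k = \left(-3\right) \left(-3\right) = 9$)
$n{\left(q \right)} = 1$ ($n{\left(q \right)} = 1^{-1} = 1$)
$W{\left(y,I \right)} = -11 + 9 y$ ($W{\left(y,I \right)} = 9 y - 11 = -11 + 9 y$)
$-30 - 90 W{\left(n{\left(1 \right)},C{\left(6 \right)} \right)} = -30 - 90 \left(-11 + 9 \cdot 1\right) = -30 - 90 \left(-11 + 9\right) = -30 - -180 = -30 + 180 = 150$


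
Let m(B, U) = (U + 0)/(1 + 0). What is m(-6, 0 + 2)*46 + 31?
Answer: 123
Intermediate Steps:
m(B, U) = U (m(B, U) = U/1 = U*1 = U)
m(-6, 0 + 2)*46 + 31 = (0 + 2)*46 + 31 = 2*46 + 31 = 92 + 31 = 123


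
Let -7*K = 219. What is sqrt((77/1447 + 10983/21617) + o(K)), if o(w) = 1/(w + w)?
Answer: sqrt(102356385112332040494)/13700551962 ≈ 0.73845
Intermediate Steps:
K = -219/7 (K = -1/7*219 = -219/7 ≈ -31.286)
o(w) = 1/(2*w)
sqrt((77/1447 + 10983/21617) + o(K)) = sqrt((77/1447 + 10983/21617) + 1/(2*(-219/7))) = sqrt((77*(1/1447) + 10983*(1/21617)) + (1/2)*(-7/219)) = sqrt((77/1447 + 10983/21617) - 7/438) = sqrt(17556910/31279799 - 7/438) = sqrt(7470967987/13700551962) = sqrt(102356385112332040494)/13700551962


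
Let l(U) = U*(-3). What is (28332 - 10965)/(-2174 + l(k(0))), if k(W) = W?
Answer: -17367/2174 ≈ -7.9885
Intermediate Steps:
l(U) = -3*U
(28332 - 10965)/(-2174 + l(k(0))) = (28332 - 10965)/(-2174 - 3*0) = 17367/(-2174 + 0) = 17367/(-2174) = 17367*(-1/2174) = -17367/2174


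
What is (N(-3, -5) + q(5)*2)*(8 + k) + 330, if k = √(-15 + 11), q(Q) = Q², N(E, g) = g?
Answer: 690 + 90*I ≈ 690.0 + 90.0*I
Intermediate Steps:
k = 2*I (k = √(-4) = 2*I ≈ 2.0*I)
(N(-3, -5) + q(5)*2)*(8 + k) + 330 = (-5 + 5²*2)*(8 + 2*I) + 330 = (-5 + 25*2)*(8 + 2*I) + 330 = (-5 + 50)*(8 + 2*I) + 330 = 45*(8 + 2*I) + 330 = (360 + 90*I) + 330 = 690 + 90*I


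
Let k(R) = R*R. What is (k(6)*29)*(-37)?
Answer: -38628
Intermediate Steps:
k(R) = R²
(k(6)*29)*(-37) = (6²*29)*(-37) = (36*29)*(-37) = 1044*(-37) = -38628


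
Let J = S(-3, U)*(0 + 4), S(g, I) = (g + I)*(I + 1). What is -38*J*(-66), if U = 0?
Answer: -30096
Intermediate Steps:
S(g, I) = (1 + I)*(I + g) (S(g, I) = (I + g)*(1 + I) = (1 + I)*(I + g))
J = -12 (J = (0 - 3 + 0² + 0*(-3))*(0 + 4) = (0 - 3 + 0 + 0)*4 = -3*4 = -12)
-38*J*(-66) = -38*(-12)*(-66) = 456*(-66) = -30096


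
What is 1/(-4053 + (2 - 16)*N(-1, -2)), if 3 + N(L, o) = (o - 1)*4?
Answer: -1/3843 ≈ -0.00026021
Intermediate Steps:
N(L, o) = -7 + 4*o (N(L, o) = -3 + (o - 1)*4 = -3 + (-1 + o)*4 = -3 + (-4 + 4*o) = -7 + 4*o)
1/(-4053 + (2 - 16)*N(-1, -2)) = 1/(-4053 + (2 - 16)*(-7 + 4*(-2))) = 1/(-4053 - 14*(-7 - 8)) = 1/(-4053 - 14*(-15)) = 1/(-4053 + 210) = 1/(-3843) = -1/3843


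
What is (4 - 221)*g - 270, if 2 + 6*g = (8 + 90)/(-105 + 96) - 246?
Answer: 245515/27 ≈ 9093.1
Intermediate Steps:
g = -1165/27 (g = -⅓ + ((8 + 90)/(-105 + 96) - 246)/6 = -⅓ + (98/(-9) - 246)/6 = -⅓ + (98*(-⅑) - 246)/6 = -⅓ + (-98/9 - 246)/6 = -⅓ + (⅙)*(-2312/9) = -⅓ - 1156/27 = -1165/27 ≈ -43.148)
(4 - 221)*g - 270 = (4 - 221)*(-1165/27) - 270 = -217*(-1165/27) - 270 = 252805/27 - 270 = 245515/27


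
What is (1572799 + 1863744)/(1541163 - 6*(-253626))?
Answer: 3436543/3062919 ≈ 1.1220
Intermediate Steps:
(1572799 + 1863744)/(1541163 - 6*(-253626)) = 3436543/(1541163 + 1521756) = 3436543/3062919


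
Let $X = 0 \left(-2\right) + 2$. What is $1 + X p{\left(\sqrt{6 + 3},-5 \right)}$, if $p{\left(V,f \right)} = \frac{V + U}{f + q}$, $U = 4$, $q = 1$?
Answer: $- \frac{5}{2} \approx -2.5$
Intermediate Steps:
$p{\left(V,f \right)} = \frac{4 + V}{1 + f}$ ($p{\left(V,f \right)} = \frac{V + 4}{f + 1} = \frac{4 + V}{1 + f}$)
$X = 2$ ($X = 0 + 2 = 2$)
$1 + X p{\left(\sqrt{6 + 3},-5 \right)} = 1 + 2 \frac{4 + \sqrt{6 + 3}}{1 - 5} = 1 + 2 \frac{4 + \sqrt{9}}{-4} = 1 + 2 \left(- \frac{4 + 3}{4}\right) = 1 + 2 \left(\left(- \frac{1}{4}\right) 7\right) = 1 + 2 \left(- \frac{7}{4}\right) = 1 - \frac{7}{2} = - \frac{5}{2}$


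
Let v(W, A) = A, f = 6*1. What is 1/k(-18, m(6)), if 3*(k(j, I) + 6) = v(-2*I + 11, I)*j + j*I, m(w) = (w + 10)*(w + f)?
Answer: -1/2310 ≈ -0.00043290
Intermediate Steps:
f = 6
m(w) = (6 + w)*(10 + w) (m(w) = (w + 10)*(w + 6) = (10 + w)*(6 + w) = (6 + w)*(10 + w))
k(j, I) = -6 + 2*I*j/3 (k(j, I) = -6 + (I*j + j*I)/3 = -6 + (I*j + I*j)/3 = -6 + (2*I*j)/3 = -6 + 2*I*j/3)
1/k(-18, m(6)) = 1/(-6 + (⅔)*(60 + 6² + 16*6)*(-18)) = 1/(-6 + (⅔)*(60 + 36 + 96)*(-18)) = 1/(-6 + (⅔)*192*(-18)) = 1/(-6 - 2304) = 1/(-2310) = -1/2310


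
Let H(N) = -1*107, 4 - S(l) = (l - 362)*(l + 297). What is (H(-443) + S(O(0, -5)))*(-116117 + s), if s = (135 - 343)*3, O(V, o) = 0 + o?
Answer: -12498408201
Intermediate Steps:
O(V, o) = o
s = -624 (s = -208*3 = -624)
S(l) = 4 - (-362 + l)*(297 + l) (S(l) = 4 - (l - 362)*(l + 297) = 4 - (-362 + l)*(297 + l))
H(N) = -107
(H(-443) + S(O(0, -5)))*(-116117 + s) = (-107 + (107518 - 1*(-5)² + 65*(-5)))*(-116117 - 624) = (-107 + (107518 - 1*25 - 325))*(-116741) = (-107 + (107518 - 25 - 325))*(-116741) = (-107 + 107168)*(-116741) = 107061*(-116741) = -12498408201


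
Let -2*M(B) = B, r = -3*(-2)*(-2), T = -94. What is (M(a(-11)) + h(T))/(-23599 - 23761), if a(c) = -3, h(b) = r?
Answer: 21/94720 ≈ 0.00022171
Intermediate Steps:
r = -12 (r = 6*(-2) = -12)
h(b) = -12
M(B) = -B/2
(M(a(-11)) + h(T))/(-23599 - 23761) = (-½*(-3) - 12)/(-23599 - 23761) = (3/2 - 12)/(-47360) = -21/2*(-1/47360) = 21/94720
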